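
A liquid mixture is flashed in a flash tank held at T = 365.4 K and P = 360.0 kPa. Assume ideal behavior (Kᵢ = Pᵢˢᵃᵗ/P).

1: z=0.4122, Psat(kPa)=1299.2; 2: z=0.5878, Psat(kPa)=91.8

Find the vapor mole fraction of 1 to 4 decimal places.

Raoult's law: Kᵢ = Pᵢˢᵃᵗ/P = Pᵢˢᵃᵗ/360.0.
  K_1 = 1299.2/360.0 = 3.608889, K_2 = 91.8/360.0 = 0.255000
Rachford–Rice: g(ψ) = Σ zᵢ(Kᵢ−1)/(1+ψ(Kᵢ−1)) = 0.
Check two-phase: ΣzᵢKᵢ = 1.6375 > 1 and Σzᵢ/Kᵢ = 2.4193 > 1, so g(0) = 0.6375 > 0 and g(1) = -1.4193 < 0.
Iterate (Newton) starting at ψ = 0.64:
  ψ = 0.6400: g = -0.43417, g' = -1.5854 → ψ = 0.3662
  ψ = 0.3662: g = -0.05217, g' = -1.3508 → ψ = 0.3275
  ψ = 0.3275: g = 0.00063, g' = -1.3866 → ψ = 0.3280
Converged at ψ = 0.3280.
Compositions from xᵢ = zᵢ/(1+ψ(Kᵢ−1)), yᵢ = Kᵢxᵢ:
  1: x = 0.2221, y = 0.8016
  2: x = 0.7779, y = 0.1984

y_1 = 0.8016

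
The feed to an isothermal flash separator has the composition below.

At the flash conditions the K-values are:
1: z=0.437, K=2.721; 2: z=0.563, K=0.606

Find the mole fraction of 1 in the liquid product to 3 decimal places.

x_1 = 0.186

Let β = V/F and solve Σ zᵢ(Kᵢ−1)/(1+β(Kᵢ−1)) = 0.
g(0) = ΣzᵢKᵢ − 1 = 0.530 and g(1) = 1 − Σzᵢ/Kᵢ = -0.090, so a root lies in (0, 1).
Binary case is linear: z₁(K₁−1)(1+β(K₂−1)) + z₂(K₂−1)(1+β(K₁−1)) = 0
⇒ β = [z₁(K₁−1)+z₂(K₂−1)] / [−(K₁−1)(K₂−1)] = 0.5303/0.6781 = 0.782
Compositions from xᵢ = zᵢ/(1+β(Kᵢ−1)), yᵢ = Kᵢxᵢ:
  1: x = 0.186, y = 0.507
  2: x = 0.814, y = 0.493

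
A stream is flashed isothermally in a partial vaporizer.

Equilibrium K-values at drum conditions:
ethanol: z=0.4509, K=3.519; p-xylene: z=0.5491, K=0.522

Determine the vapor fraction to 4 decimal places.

ψ = 0.7253

Binary case is linear: z₁(K₁−1)(1+ψ(K₂−1)) + z₂(K₂−1)(1+ψ(K₁−1)) = 0
⇒ ψ = [z₁(K₁−1)+z₂(K₂−1)] / [−(K₁−1)(K₂−1)] = 0.87335/1.20408 = 0.7253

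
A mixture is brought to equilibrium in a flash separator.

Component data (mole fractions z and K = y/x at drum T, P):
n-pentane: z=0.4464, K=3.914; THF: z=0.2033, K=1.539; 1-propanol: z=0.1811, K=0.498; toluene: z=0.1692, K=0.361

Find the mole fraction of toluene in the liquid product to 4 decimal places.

x_toluene = 0.4072

Newton iteration, ψ⁰ = 0.5:
  ψ = 0.5000: g = 0.33549, g' = -0.8951 → ψ = 0.8748
  ψ = 0.8748: g = 0.03371, g' = -0.8285 → ψ = 0.9155
  ψ = 0.9155: g = -0.00072, g' = -0.8657 → ψ = 0.9147
Converged at ψ = 0.9147.
Compositions from xᵢ = zᵢ/(1+ψ(Kᵢ−1)), yᵢ = Kᵢxᵢ:
  n-pentane: x = 0.1218, y = 0.4767
  THF: x = 0.1362, y = 0.2096
  1-propanol: x = 0.3349, y = 0.1668
  toluene: x = 0.4072, y = 0.1470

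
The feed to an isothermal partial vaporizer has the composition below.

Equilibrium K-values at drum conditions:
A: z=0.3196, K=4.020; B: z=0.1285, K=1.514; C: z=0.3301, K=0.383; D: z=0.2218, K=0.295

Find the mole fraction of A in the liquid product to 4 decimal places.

x_A = 0.1441

Rachford–Rice: g(V/F) = Σ zᵢ(Kᵢ−1)/(1+V/F(Kᵢ−1)) = 0.
Feasibility: ΣzᵢKᵢ = 1.6712, Σzᵢ/Kᵢ = 1.7781 — both > 1, two phases present.
Newton–Raphson from V/F = 0.63:
  V/F = 0.6300: g = -0.23208, g' = -1.0584 → V/F = 0.4107
  V/F = 0.4107: g = -0.00757, g' = -1.0477 → V/F = 0.4035
Converged at V/F = 0.4035.
Compositions from xᵢ = zᵢ/(1+V/F(Kᵢ−1)), yᵢ = Kᵢxᵢ:
  A: x = 0.1441, y = 0.5791
  B: x = 0.1064, y = 0.1611
  C: x = 0.4395, y = 0.1683
  D: x = 0.3100, y = 0.0914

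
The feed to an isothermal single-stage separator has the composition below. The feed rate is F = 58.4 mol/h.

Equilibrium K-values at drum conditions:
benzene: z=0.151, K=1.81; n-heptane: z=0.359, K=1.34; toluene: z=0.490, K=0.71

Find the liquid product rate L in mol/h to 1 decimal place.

L = 18.2 mol/h

Let β = V/F and solve Σ zᵢ(Kᵢ−1)/(1+β(Kᵢ−1)) = 0.
g(0) = ΣzᵢKᵢ − 1 = 0.102 and g(1) = 1 − Σzᵢ/Kᵢ = -0.041, so a root lies in (0, 1).
Newton–Raphson from β = 0.5:
  β = 0.500: g = 0.0252, g' = -0.137 → β = 0.684
  β = 0.684: g = 0.0005, g' = -0.132 → β = 0.688
Converged at β = 0.688.
Then V = β·F = 0.6876·58.4 = 40.2 mol/h and L = F − V = 18.2 mol/h.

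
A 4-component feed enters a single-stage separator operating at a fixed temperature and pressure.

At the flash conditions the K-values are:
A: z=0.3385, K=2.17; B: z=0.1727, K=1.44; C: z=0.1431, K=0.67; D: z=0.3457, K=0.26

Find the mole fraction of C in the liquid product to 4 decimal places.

x_C = 0.1569

Let ψ = V/F and solve Σ zᵢ(Kᵢ−1)/(1+ψ(Kᵢ−1)) = 0.
g(0) = ΣzᵢKᵢ − 1 = 0.1690 and g(1) = 1 − Σzᵢ/Kᵢ = -0.8191, so a root lies in (0, 1).
Newton iteration, ψ⁰ = 0.36:
  ψ = 0.3600: g = -0.05804, g' = -0.6262 → ψ = 0.2673
  ψ = 0.2673: g = -0.00101, g' = -0.6086 → ψ = 0.2657
Converged at ψ = 0.2657.
Compositions from xᵢ = zᵢ/(1+ψ(Kᵢ−1)), yᵢ = Kᵢxᵢ:
  A: x = 0.2582, y = 0.5604
  B: x = 0.1546, y = 0.2227
  C: x = 0.1569, y = 0.1051
  D: x = 0.4303, y = 0.1119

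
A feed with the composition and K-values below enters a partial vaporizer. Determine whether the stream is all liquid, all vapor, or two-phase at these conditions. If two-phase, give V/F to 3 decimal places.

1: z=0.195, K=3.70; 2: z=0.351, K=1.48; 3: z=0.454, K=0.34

two-phase, V/F = 0.383

ΣzᵢKᵢ = 1.395; Σzᵢ/Kᵢ = 1.625.
Both exceed 1, so a two-phase solution exists.
Material balance + equilibrium reduce to Σ zᵢ(Kᵢ−1)/(1+ψ(Kᵢ−1)) = 0.
Newton iteration, ψ⁰ = 0.5:
  ψ = 0.500: g = -0.0873, g' = -0.751 → ψ = 0.384
  ψ = 0.384: g = -0.0004, g' = -0.755 → ψ = 0.383
Converged at ψ = 0.383.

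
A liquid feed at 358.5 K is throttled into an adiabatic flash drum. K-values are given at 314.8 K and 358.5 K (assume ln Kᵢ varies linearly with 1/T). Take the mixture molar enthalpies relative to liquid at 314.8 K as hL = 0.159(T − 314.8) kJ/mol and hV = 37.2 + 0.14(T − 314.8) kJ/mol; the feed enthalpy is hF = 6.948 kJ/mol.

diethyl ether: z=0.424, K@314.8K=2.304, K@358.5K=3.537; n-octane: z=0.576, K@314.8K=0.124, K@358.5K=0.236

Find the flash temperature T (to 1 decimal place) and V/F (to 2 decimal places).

Adiabatic flash: solve Rachford–Rice at each trial T, then check hF = ψ·hV(T) + (1−ψ)·hL(T).
  T = 314.8 K: K = (2.304, 0.124), RR gives ψ = 0.042, H_out = 1.574 kJ/mol
  T = 358.5 K: K = (3.537, 0.236), RR gives ψ = 0.328, H_out = 18.875 kJ/mol
  T = 336.6 K: K = (2.893, 0.175), RR gives ψ = 0.209, H_out = 11.170 kJ/mol
  T = 325.7 K: K = (2.592, 0.148), RR gives ψ = 0.136, H_out = 6.755 kJ/mol
  T = 331.1 K: K = (2.739, 0.161), RR gives ψ = 0.174, H_out = 9.015 kJ/mol
  T = 328.4 K: K = (2.665, 0.154), RR gives ψ = 0.155, H_out = 7.905 kJ/mol
  T = 327.0 K: K = (2.627, 0.151), RR gives ψ = 0.145, H_out = 7.314 kJ/mol
Linear interpolation between T = 325.7 (H_out = 6.755) and T = 327.0 (H_out = 7.314) on hF = 6.948 gives T ≈ 326.1 K, at which ψ = 0.14.

T = 326.1 K, V/F = 0.14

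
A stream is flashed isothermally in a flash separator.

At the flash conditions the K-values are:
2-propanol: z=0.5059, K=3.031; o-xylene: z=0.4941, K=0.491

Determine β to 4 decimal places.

Binary case is linear: z₁(K₁−1)(1+β(K₂−1)) + z₂(K₂−1)(1+β(K₁−1)) = 0
⇒ β = [z₁(K₁−1)+z₂(K₂−1)] / [−(K₁−1)(K₂−1)] = 0.77599/1.03378 = 0.7506

β = 0.7506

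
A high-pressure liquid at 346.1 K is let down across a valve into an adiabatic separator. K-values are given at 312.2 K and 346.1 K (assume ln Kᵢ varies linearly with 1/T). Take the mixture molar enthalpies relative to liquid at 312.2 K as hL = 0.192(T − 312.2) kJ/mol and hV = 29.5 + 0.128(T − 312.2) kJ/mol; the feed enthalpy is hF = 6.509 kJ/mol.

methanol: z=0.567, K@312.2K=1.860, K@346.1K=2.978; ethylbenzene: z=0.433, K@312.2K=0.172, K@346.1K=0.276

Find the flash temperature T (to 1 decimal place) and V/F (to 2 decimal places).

T = 313.8 K, V/F = 0.21

Adiabatic flash: solve Rachford–Rice at each trial T, then check hF = ψ·hV(T) + (1−ψ)·hL(T).
  T = 312.2 K: K = (1.860, 0.172), RR gives ψ = 0.181, H_out = 5.348 kJ/mol
  T = 346.1 K: K = (2.978, 0.276), RR gives ψ = 0.564, H_out = 21.930 kJ/mol
  T = 329.1 K: K = (2.381, 0.220), RR gives ψ = 0.414, H_out = 15.000 kJ/mol
  T = 320.6 K: K = (2.110, 0.195), RR gives ψ = 0.314, H_out = 10.715 kJ/mol
  T = 316.4 K: K = (1.983, 0.183), RR gives ψ = 0.254, H_out = 8.220 kJ/mol
  T = 314.3 K: K = (1.921, 0.178), RR gives ψ = 0.219, H_out = 6.839 kJ/mol
Linear interpolation between T = 312.2 (H_out = 5.348) and T = 314.3 (H_out = 6.839) on hF = 6.509 gives T ≈ 313.8 K, at which ψ = 0.21.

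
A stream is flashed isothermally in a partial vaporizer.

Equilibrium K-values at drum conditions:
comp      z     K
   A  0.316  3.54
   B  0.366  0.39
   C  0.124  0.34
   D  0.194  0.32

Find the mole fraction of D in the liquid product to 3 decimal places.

Let β = V/F and solve Σ zᵢ(Kᵢ−1)/(1+β(Kᵢ−1)) = 0.
Feasibility: ΣzᵢKᵢ = 1.366, Σzᵢ/Kᵢ = 1.999 — both > 1, two phases present.
Newton iteration, β⁰ = 0.41:
  β = 0.410: g = -0.1997, g' = -1.005 → β = 0.211
  β = 0.211: g = 0.0167, g' = -1.238 → β = 0.225
Converged at β = 0.225.
Compositions from xᵢ = zᵢ/(1+β(Kᵢ−1)), yᵢ = Kᵢxᵢ:
  A: x = 0.201, y = 0.712
  B: x = 0.424, y = 0.165
  C: x = 0.146, y = 0.050
  D: x = 0.229, y = 0.073

x_D = 0.229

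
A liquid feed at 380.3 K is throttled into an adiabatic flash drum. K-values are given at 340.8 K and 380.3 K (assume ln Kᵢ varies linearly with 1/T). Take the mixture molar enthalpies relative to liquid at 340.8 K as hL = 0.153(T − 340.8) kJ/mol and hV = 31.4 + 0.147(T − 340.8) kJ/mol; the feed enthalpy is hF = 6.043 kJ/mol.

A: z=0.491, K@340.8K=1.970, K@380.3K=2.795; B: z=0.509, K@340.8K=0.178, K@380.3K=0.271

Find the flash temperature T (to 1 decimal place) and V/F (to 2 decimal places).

T = 348.4 K, V/F = 0.16

Adiabatic flash: solve Rachford–Rice at each trial T, then check hF = ψ·hV(T) + (1−ψ)·hL(T).
  T = 340.8 K: K = (1.970, 0.178), RR gives ψ = 0.073, H_out = 2.279 kJ/mol
  T = 380.3 K: K = (2.795, 0.271), RR gives ψ = 0.390, H_out = 18.196 kJ/mol
  T = 360.6 K: K = (2.370, 0.222), RR gives ψ = 0.260, H_out = 11.158 kJ/mol
  T = 350.7 K: K = (2.166, 0.200), RR gives ψ = 0.177, H_out = 7.063 kJ/mol
  T = 345.8 K: K = (2.068, 0.189), RR gives ψ = 0.129, H_out = 4.804 kJ/mol
  T = 348.2 K: K = (2.116, 0.194), RR gives ψ = 0.153, H_out = 5.934 kJ/mol
  T = 349.4 K: K = (2.140, 0.197), RR gives ψ = 0.165, H_out = 6.482 kJ/mol
Linear interpolation between T = 348.2 (H_out = 5.934) and T = 349.4 (H_out = 6.482) on hF = 6.043 gives T ≈ 348.4 K, at which ψ = 0.16.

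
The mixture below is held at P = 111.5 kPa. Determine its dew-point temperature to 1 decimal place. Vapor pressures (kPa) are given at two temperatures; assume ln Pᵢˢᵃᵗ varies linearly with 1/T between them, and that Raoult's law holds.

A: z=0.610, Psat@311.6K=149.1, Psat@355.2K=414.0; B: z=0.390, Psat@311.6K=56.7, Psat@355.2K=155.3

Dew-point temperature: Σzᵢ·P/Pᵢˢᵃᵗ(T) = 1. Interpolate ln Pᵢˢᵃᵗ = aᵢ + bᵢ/T.
  T = 311.6 K: ΣzᵢP/Pᵢˢᵃᵗ = 1.2231
  T = 355.2 K: ΣzᵢP/Pᵢˢᵃᵗ = 0.4443
  T = 333.4 K: ΣzᵢP/Pᵢˢᵃᵗ = 0.7132
  T = 322.5 K: ΣzᵢP/Pᵢˢᵃᵗ = 0.9255
  T = 317.1 K: ΣzᵢP/Pᵢˢᵃᵗ = 1.0600
  T = 319.8 K: ΣzᵢP/Pᵢˢᵃᵗ = 0.9899
Interpolating between 317.1 K and 319.8 K gives T ≈ 319.4 K.

T = 319.4 K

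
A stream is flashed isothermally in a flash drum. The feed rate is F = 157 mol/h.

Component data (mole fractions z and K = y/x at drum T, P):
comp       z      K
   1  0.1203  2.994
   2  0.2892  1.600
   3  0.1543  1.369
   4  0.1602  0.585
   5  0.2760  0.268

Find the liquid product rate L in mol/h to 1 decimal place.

Newton iteration, V/F⁰ = 0.54:
  V/F = 0.5400: g = -0.12574, g' = -0.6351 → V/F = 0.3420
  V/F = 0.3420: g = -0.00985, g' = -0.5579 → V/F = 0.3244
Converged at V/F = 0.3244.
Then V = V/F·F = 0.3244·157 = 50.9 mol/h and L = F − V = 106.1 mol/h.

L = 106.1 mol/h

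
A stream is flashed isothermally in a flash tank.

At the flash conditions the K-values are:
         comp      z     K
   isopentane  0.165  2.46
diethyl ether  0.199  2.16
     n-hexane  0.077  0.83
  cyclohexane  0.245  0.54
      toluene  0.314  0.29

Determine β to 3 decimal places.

Let β = V/F and solve Σ zᵢ(Kᵢ−1)/(1+β(Kᵢ−1)) = 0.
Feasibility: ΣzᵢKᵢ = 1.123, Σzᵢ/Kᵢ = 1.788 — both > 1, two phases present.
Newton–Raphson from β = 0.5:
  β = 0.500: g = -0.2210, g' = -0.695 → β = 0.182
  β = 0.182: g = -0.0118, g' = -0.675 → β = 0.165
Converged at β = 0.165.

β = 0.165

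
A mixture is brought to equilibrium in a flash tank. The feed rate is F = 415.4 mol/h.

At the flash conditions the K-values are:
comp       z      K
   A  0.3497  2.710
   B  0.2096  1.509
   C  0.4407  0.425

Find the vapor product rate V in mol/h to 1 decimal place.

Material balance + equilibrium reduce to Σ zᵢ(Kᵢ−1)/(1+V/F(Kᵢ−1)) = 0.
Feasibility: ΣzᵢKᵢ = 1.4513, Σzᵢ/Kᵢ = 1.3049 — both > 1, two phases present.
Newton iteration, V/F⁰ = 0.5:
  V/F = 0.5000: g = 0.05176, g' = -0.6187 → V/F = 0.5837
  V/F = 0.5837: g = 0.00014, g' = -0.6185 → V/F = 0.5839
Converged at V/F = 0.5839.
Then V = V/F·F = 0.5839·415.4 = 242.5 mol/h and L = F − V = 172.9 mol/h.

V = 242.5 mol/h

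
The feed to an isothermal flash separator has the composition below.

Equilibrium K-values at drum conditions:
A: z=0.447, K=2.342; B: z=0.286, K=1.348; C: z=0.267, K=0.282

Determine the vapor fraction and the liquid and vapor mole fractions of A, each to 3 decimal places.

ψ = 0.705, x_A = 0.230, y_A = 0.538

Newton iteration, ψ⁰ = 0.5:
  ψ = 0.500: g = 0.1447, g' = -0.648 → ψ = 0.723
  ψ = 0.723: g = -0.0148, g' = -0.825 → ψ = 0.705
Converged at ψ = 0.705.
Compositions from xᵢ = zᵢ/(1+ψ(Kᵢ−1)), yᵢ = Kᵢxᵢ:
  A: x = 0.230, y = 0.538
  B: x = 0.230, y = 0.310
  C: x = 0.541, y = 0.152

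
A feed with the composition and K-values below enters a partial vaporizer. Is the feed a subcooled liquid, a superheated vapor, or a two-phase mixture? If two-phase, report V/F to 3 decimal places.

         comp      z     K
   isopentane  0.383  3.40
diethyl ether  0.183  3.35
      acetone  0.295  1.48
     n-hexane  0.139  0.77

superheated vapor

ΣzᵢKᵢ = 2.459; Σzᵢ/Kᵢ = 0.547.
Since Σzᵢ/Kᵢ < 1 the mixture is above its dew point — single vapor phase.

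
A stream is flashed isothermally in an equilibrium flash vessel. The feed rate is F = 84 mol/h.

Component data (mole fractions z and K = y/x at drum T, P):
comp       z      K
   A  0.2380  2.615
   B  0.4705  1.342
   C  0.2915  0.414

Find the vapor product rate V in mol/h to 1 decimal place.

Material balance + equilibrium reduce to Σ zᵢ(Kᵢ−1)/(1+ψ(Kᵢ−1)) = 0.
Feasibility: ΣzᵢKᵢ = 1.3745, Σzᵢ/Kᵢ = 1.1457 — both > 1, two phases present.
Newton iteration, ψ⁰ = 0.48:
  ψ = 0.4800: g = 0.11707, g' = -0.4314 → ψ = 0.7514
  ψ = 0.7514: g = -0.00354, g' = -0.4811 → ψ = 0.7440
Converged at ψ = 0.7440.
Then V = ψ·F = 0.7440·84 = 62.5 mol/h and L = F − V = 21.5 mol/h.

V = 62.5 mol/h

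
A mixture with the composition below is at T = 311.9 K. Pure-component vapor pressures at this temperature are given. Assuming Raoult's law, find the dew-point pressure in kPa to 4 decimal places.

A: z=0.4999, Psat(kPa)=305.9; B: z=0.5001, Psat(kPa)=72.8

At the dew point ψ → 1, so Σzᵢ/Kᵢ = 1 with Kᵢ = Pᵢˢᵃᵗ/P ⇒ 1/P = Σzᵢ/Pᵢˢᵃᵗ.
1/P = 0.4999/305.9 + 0.5001/72.8 = 0.0085037 ⇒ P = 117.5959 kPa

Pdew = 117.5959 kPa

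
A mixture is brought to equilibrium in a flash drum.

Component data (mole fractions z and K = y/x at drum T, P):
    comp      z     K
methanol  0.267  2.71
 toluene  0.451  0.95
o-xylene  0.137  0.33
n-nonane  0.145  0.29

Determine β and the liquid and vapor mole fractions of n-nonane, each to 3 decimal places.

β = 0.361, x_n-nonane = 0.195, y_n-nonane = 0.057

Rachford–Rice: g(β) = Σ zᵢ(Kᵢ−1)/(1+β(Kᵢ−1)) = 0.
Feasibility: ΣzᵢKᵢ = 1.239, Σzᵢ/Kᵢ = 1.488 — both > 1, two phases present.
Newton iteration, β⁰ = 0.5:
  β = 0.500: g = -0.0746, g' = -0.543 → β = 0.362
  β = 0.362: g = -0.0010, g' = -0.539 → β = 0.361
Converged at β = 0.361.
Compositions from xᵢ = zᵢ/(1+β(Kᵢ−1)), yᵢ = Kᵢxᵢ:
  methanol: x = 0.165, y = 0.448
  toluene: x = 0.459, y = 0.436
  o-xylene: x = 0.181, y = 0.060
  n-nonane: x = 0.195, y = 0.057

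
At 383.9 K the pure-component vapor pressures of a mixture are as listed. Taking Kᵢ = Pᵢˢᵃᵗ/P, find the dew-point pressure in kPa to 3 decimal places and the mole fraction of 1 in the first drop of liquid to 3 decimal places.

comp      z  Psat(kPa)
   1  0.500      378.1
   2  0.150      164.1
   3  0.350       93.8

At the dew point ψ → 1, so Σzᵢ/Kᵢ = 1 with Kᵢ = Pᵢˢᵃᵗ/P ⇒ 1/P = Σzᵢ/Pᵢˢᵃᵗ.
1/P = 0.500/378.1 + 0.150/164.1 + 0.350/93.8 = 0.005968 ⇒ P = 167.565 kPa
xᵢ = zᵢP/Pᵢˢᵃᵗ ⇒ x_1 = 0.500·167.565/378.1 = 0.222

Pdew = 167.565 kPa, x_1 = 0.222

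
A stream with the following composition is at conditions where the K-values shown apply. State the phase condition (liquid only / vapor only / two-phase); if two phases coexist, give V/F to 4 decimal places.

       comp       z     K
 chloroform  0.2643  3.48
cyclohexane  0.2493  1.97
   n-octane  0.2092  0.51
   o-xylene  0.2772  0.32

ΣzᵢKᵢ = 1.6063; Σzᵢ/Kᵢ = 1.4789.
Both exceed 1, so a two-phase solution exists.
Material balance + equilibrium reduce to Σ zᵢ(Kᵢ−1)/(1+ψ(Kᵢ−1)) = 0.
Iterate (Newton) starting at ψ = 0.41:
  ψ = 0.4100: g = 0.10837, g' = -0.8448 → ψ = 0.5383
  ψ = 0.5383: g = 0.00303, g' = -0.8110 → ψ = 0.5420
Converged at ψ = 0.5420.

two-phase, V/F = 0.5420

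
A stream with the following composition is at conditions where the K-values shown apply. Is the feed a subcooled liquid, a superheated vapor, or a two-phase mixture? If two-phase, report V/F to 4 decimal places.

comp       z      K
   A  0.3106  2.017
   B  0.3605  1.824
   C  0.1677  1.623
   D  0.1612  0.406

ΣzᵢKᵢ = 1.6217; Σzᵢ/Kᵢ = 0.8520.
Since Σzᵢ/Kᵢ < 1 the mixture is above its dew point — single vapor phase.

superheated vapor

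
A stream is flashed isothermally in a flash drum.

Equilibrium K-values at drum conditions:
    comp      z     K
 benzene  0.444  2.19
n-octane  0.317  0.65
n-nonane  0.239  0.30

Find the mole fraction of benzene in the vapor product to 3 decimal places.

Rachford–Rice: g(V/F) = Σ zᵢ(Kᵢ−1)/(1+V/F(Kᵢ−1)) = 0.
Check two-phase: ΣzᵢKᵢ = 1.250 > 1 and Σzᵢ/Kᵢ = 1.487 > 1, so g(0) = 0.250 > 0 and g(1) = -0.487 < 0.
Iterate (Newton) starting at V/F = 0.5:
  V/F = 0.500: g = -0.0606, g' = -0.581 → V/F = 0.396
  V/F = 0.396: g = -0.0010, g' = -0.567 → V/F = 0.394
Converged at V/F = 0.394.
Compositions from xᵢ = zᵢ/(1+V/F(Kᵢ−1)), yᵢ = Kᵢxᵢ:
  benzene: x = 0.302, y = 0.662
  n-octane: x = 0.368, y = 0.239
  n-nonane: x = 0.330, y = 0.099

y_benzene = 0.662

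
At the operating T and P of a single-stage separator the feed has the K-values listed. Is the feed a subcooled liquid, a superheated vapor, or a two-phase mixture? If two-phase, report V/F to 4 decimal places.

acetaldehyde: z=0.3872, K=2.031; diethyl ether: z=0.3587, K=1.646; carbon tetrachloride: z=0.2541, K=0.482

superheated vapor

ΣzᵢKᵢ = 1.4993; Σzᵢ/Kᵢ = 0.9357.
Since Σzᵢ/Kᵢ < 1 the mixture is above its dew point — single vapor phase.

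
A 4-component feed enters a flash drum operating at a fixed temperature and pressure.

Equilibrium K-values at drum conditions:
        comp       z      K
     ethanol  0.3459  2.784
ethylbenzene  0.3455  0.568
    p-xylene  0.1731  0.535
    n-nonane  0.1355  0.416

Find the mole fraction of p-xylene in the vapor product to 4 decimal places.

y_p-xylene = 0.1114

Rachford–Rice: g(β) = Σ zᵢ(Kᵢ−1)/(1+β(Kᵢ−1)) = 0.
Feasibility: ΣzᵢKᵢ = 1.3082, Σzᵢ/Kᵢ = 1.3818 — both > 1, two phases present.
Iterate (Newton) starting at β = 0.5:
  β = 0.5000: g = -0.08087, g' = -0.5682 → β = 0.3577
  β = 0.3577: g = 0.00360, g' = -0.6282 → β = 0.3634
Converged at β = 0.3634.
Compositions from xᵢ = zᵢ/(1+β(Kᵢ−1)), yᵢ = Kᵢxᵢ:
  ethanol: x = 0.2098, y = 0.5842
  ethylbenzene: x = 0.4098, y = 0.2328
  p-xylene: x = 0.2083, y = 0.1114
  n-nonane: x = 0.1720, y = 0.0716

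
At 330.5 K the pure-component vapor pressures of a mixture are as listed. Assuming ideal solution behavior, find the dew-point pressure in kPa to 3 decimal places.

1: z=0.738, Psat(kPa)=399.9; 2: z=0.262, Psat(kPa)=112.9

Pdew = 240.033 kPa

At the dew point ψ → 1, so Σzᵢ/Kᵢ = 1 with Kᵢ = Pᵢˢᵃᵗ/P ⇒ 1/P = Σzᵢ/Pᵢˢᵃᵗ.
1/P = 0.738/399.9 + 0.262/112.9 = 0.004166 ⇒ P = 240.033 kPa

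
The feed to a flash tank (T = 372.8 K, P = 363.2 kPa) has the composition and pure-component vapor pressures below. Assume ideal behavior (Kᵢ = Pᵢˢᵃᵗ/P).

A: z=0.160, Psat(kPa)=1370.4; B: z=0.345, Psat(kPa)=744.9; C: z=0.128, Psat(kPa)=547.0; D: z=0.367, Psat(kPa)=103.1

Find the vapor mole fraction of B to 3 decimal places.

Raoult's law: Kᵢ = Pᵢˢᵃᵗ/P = Pᵢˢᵃᵗ/363.2.
  K_A = 1370.4/363.2 = 3.77313, K_B = 744.9/363.2 = 2.05094, K_C = 547.0/363.2 = 1.50606, K_D = 103.1/363.2 = 0.28387
Let ψ = V/F and solve Σ zᵢ(Kᵢ−1)/(1+ψ(Kᵢ−1)) = 0.
Feasibility: ΣzᵢKᵢ = 1.608, Σzᵢ/Kᵢ = 1.588 — both > 1, two phases present.
Newton iteration, ψ⁰ = 0.5:
  ψ = 0.500: g = 0.0659, g' = -0.857 → ψ = 0.577
  ψ = 0.577: g = -0.0012, g' = -0.896 → ψ = 0.575
Converged at ψ = 0.575.
Compositions from xᵢ = zᵢ/(1+ψ(Kᵢ−1)), yᵢ = Kᵢxᵢ:
  A: x = 0.062, y = 0.233
  B: x = 0.215, y = 0.441
  C: x = 0.099, y = 0.149
  D: x = 0.624, y = 0.177

y_B = 0.441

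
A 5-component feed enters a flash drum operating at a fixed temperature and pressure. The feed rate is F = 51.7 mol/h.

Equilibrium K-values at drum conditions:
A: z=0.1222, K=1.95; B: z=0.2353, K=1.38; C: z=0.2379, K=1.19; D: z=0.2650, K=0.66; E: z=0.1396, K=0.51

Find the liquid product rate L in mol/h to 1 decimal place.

Let ψ = V/F and solve Σ zᵢ(Kᵢ−1)/(1+ψ(Kᵢ−1)) = 0.
Feasibility: ΣzᵢKᵢ = 1.0922, Σzᵢ/Kᵢ = 1.1083 — both > 1, two phases present.
Newton iteration, ψ⁰ = 0.66:
  ψ = 0.6600: g = -0.03427, g' = -0.1943 → ψ = 0.4836
  ψ = 0.4836: g = -0.00101, g' = -0.1847 → ψ = 0.4782
Converged at ψ = 0.4782.
Then V = ψ·F = 0.4782·51.7 = 24.7 mol/h and L = F − V = 27.0 mol/h.

L = 27.0 mol/h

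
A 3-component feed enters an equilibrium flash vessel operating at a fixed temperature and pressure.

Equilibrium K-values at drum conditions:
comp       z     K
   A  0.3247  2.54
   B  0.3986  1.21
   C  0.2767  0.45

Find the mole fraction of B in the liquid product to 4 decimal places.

x_B = 0.3380

Let ψ = V/F and solve Σ zᵢ(Kᵢ−1)/(1+ψ(Kᵢ−1)) = 0.
Check two-phase: ΣzᵢKᵢ = 1.4316 > 1 and Σzᵢ/Kᵢ = 1.0721 > 1, so g(0) = 0.4316 > 0 and g(1) = -0.0721 < 0.
Newton–Raphson from ψ = 0.5:
  ψ = 0.5000: g = 0.14835, g' = -0.4194 → ψ = 0.8537
  ψ = 0.8537: g = 0.00012, g' = -0.4538 → ψ = 0.8540
Converged at ψ = 0.8540.
Compositions from xᵢ = zᵢ/(1+ψ(Kᵢ−1)), yᵢ = Kᵢxᵢ:
  A: x = 0.1403, y = 0.3562
  B: x = 0.3380, y = 0.4090
  C: x = 0.5218, y = 0.2348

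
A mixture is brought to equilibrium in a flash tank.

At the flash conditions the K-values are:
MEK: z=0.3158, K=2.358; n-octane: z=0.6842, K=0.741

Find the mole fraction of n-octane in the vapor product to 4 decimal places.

y_n-octane = 0.6223

Material balance + equilibrium reduce to Σ zᵢ(Kᵢ−1)/(1+ψ(Kᵢ−1)) = 0.
Check two-phase: ΣzᵢKᵢ = 1.2516 > 1 and Σzᵢ/Kᵢ = 1.0573 > 1, so g(0) = 0.2516 > 0 and g(1) = -0.0573 < 0.
Binary case is linear: z₁(K₁−1)(1+ψ(K₂−1)) + z₂(K₂−1)(1+ψ(K₁−1)) = 0
⇒ ψ = [z₁(K₁−1)+z₂(K₂−1)] / [−(K₁−1)(K₂−1)] = 0.25165/0.35172 = 0.7155
Compositions from xᵢ = zᵢ/(1+ψ(Kᵢ−1)), yᵢ = Kᵢxᵢ:
  MEK: x = 0.1602, y = 0.3777
  n-octane: x = 0.8398, y = 0.6223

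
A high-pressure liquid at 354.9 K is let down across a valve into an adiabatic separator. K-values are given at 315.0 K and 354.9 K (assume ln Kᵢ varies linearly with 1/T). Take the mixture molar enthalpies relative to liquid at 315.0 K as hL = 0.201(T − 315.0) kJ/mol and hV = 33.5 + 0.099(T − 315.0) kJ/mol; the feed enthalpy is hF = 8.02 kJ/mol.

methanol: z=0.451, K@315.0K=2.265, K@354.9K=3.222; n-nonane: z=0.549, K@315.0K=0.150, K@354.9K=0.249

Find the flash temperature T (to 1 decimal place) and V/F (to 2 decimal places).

T = 325.6 K, V/F = 0.18

Adiabatic flash: solve Rachford–Rice at each trial T, then check hF = ψ·hV(T) + (1−ψ)·hL(T).
  T = 315.0 K: K = (2.265, 0.150), RR gives ψ = 0.097, H_out = 3.236 kJ/mol
  T = 354.9 K: K = (3.222, 0.249), RR gives ψ = 0.353, H_out = 18.422 kJ/mol
  T = 334.9 K: K = (2.729, 0.196), RR gives ψ = 0.243, H_out = 11.661 kJ/mol
  T = 324.9 K: K = (2.492, 0.172), RR gives ψ = 0.177, H_out = 7.734 kJ/mol
  T = 329.9 K: K = (2.609, 0.184), RR gives ψ = 0.212, H_out = 9.759 kJ/mol
  T = 327.4 K: K = (2.551, 0.178), RR gives ψ = 0.195, H_out = 8.763 kJ/mol
  T = 326.1 K: K = (2.520, 0.175), RR gives ψ = 0.185, H_out = 8.232 kJ/mol
Linear interpolation between T = 324.9 (H_out = 7.734) and T = 326.1 (H_out = 8.232) on hF = 8.02 gives T ≈ 325.6 K, at which ψ = 0.18.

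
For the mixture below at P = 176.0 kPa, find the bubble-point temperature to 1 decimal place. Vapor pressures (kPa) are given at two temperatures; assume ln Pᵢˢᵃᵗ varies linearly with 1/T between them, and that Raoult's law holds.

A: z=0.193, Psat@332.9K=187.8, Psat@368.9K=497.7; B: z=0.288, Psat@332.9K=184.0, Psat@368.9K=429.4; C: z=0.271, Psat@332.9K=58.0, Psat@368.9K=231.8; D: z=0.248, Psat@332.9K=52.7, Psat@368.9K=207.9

Bubble-point temperature: ΣzᵢPᵢˢᵃᵗ(T) = P. Interpolate ln Pᵢˢᵃᵗ = aᵢ + bᵢ/T.
  T = 332.9 K: ΣzᵢPᵢˢᵃᵗ = 118.03 kPa
  T = 368.9 K: ΣzᵢPᵢˢᵃᵗ = 334.10 kPa
  T = 350.9 K: ΣzᵢPᵢˢᵃᵗ = 202.68 kPa
  T = 341.9 K: ΣzᵢPᵢˢᵃᵗ = 155.51 kPa
  T = 346.4 K: ΣzᵢPᵢˢᵃᵗ = 177.77 kPa
  T = 344.1 K: ΣzᵢPᵢˢᵃᵗ = 166.08 kPa
Interpolating between 344.1 K and 346.4 K gives T ≈ 346.1 K.

T = 346.1 K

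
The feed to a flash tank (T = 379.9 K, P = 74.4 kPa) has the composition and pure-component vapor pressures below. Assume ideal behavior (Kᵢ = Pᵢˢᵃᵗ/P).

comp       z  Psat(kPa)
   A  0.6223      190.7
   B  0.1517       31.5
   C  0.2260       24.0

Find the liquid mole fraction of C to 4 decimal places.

Raoult's law: Kᵢ = Pᵢˢᵃᵗ/P = Pᵢˢᵃᵗ/74.4.
  K_A = 190.7/74.4 = 2.563172, K_B = 31.5/74.4 = 0.423387, K_C = 24.0/74.4 = 0.322581
Rachford–Rice: g(β) = Σ zᵢ(Kᵢ−1)/(1+β(Kᵢ−1)) = 0.
g(0) = ΣzᵢKᵢ − 1 = 0.7322 and g(1) = 1 − Σzᵢ/Kᵢ = -0.3017, so a root lies in (0, 1).
Newton–Raphson from β = 0.43:
  β = 0.4300: g = 0.24941, g' = -0.8395 → β = 0.7271
  β = 0.7271: g = 0.00297, g' = -0.8854 → β = 0.7305
Converged at β = 0.7304.
Compositions from xᵢ = zᵢ/(1+β(Kᵢ−1)), yᵢ = Kᵢxᵢ:
  A: x = 0.2905, y = 0.7447
  B: x = 0.2621, y = 0.1110
  C: x = 0.4474, y = 0.1443

x_C = 0.4474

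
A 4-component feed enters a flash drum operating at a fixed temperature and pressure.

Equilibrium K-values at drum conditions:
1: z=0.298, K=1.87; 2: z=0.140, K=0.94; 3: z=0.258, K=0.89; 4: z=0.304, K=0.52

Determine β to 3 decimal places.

β = 0.289

Iterate (Newton) starting at β = 0.55:
  β = 0.550: g = -0.0618, g' = -0.237 → β = 0.289
Converged at β = 0.289.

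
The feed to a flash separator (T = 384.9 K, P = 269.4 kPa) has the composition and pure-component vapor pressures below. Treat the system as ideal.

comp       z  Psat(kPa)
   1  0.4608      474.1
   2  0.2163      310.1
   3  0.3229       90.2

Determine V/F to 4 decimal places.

Raoult's law: Kᵢ = Pᵢˢᵃᵗ/P = Pᵢˢᵃᵗ/269.4.
  K_1 = 474.1/269.4 = 1.759837, K_2 = 310.1/269.4 = 1.151076, K_3 = 90.2/269.4 = 0.334818
Rachford–Rice: g(V/F) = Σ zᵢ(Kᵢ−1)/(1+V/F(Kᵢ−1)) = 0.
Check two-phase: ΣzᵢKᵢ = 1.1680 > 1 and Σzᵢ/Kᵢ = 1.4142 > 1, so g(0) = 0.1680 > 0 and g(1) = -0.4142 < 0.
Newton iteration, V/F⁰ = 0.51:
  V/F = 0.5100: g = -0.04238, g' = -0.4697 → V/F = 0.4198
  V/F = 0.4198: g = -0.00181, g' = -0.4323 → V/F = 0.4156
Converged at V/F = 0.4156.

V/F = 0.4156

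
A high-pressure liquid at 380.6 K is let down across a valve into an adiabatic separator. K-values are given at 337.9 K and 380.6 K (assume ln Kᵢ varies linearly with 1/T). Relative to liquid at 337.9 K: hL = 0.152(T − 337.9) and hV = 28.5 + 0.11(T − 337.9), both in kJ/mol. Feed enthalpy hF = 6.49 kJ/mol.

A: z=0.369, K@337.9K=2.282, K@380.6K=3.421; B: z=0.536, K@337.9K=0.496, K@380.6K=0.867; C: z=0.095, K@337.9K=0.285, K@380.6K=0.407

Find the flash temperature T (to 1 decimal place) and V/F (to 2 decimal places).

Adiabatic flash: solve Rachford–Rice at each trial T, then check hF = ψ·hV(T) + (1−ψ)·hL(T).
  T = 337.9 K: K = (2.282, 0.496, 0.285), RR gives ψ = 0.195, H_out = 5.554 kJ/mol
  T = 380.6 K: K = (3.421, 0.867, 0.407), RR gives ψ = 1.000, H_out = 33.197 kJ/mol
  T = 359.2 K: K = (2.827, 0.666, 0.344), RR gives ψ = 0.590, H_out = 19.527 kJ/mol
  T = 348.5 K: K = (2.547, 0.577, 0.314), RR gives ψ = 0.382, H_out = 12.332 kJ/mol
  T = 343.2 K: K = (2.413, 0.536, 0.299), RR gives ψ = 0.288, H_out = 8.941 kJ/mol
  T = 340.5 K: K = (2.346, 0.515, 0.292), RR gives ψ = 0.240, H_out = 7.221 kJ/mol
  T = 339.2 K: K = (2.314, 0.506, 0.288), RR gives ψ = 0.218, H_out = 6.390 kJ/mol
Linear interpolation between T = 339.2 (H_out = 6.390) and T = 340.5 (H_out = 7.221) on hF = 6.49 gives T ≈ 339.4 K, at which ψ = 0.22.

T = 339.4 K, V/F = 0.22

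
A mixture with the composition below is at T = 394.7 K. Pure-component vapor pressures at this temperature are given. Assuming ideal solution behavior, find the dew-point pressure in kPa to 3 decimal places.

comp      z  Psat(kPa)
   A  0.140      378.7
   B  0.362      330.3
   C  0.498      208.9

At the dew point ψ → 1, so Σzᵢ/Kᵢ = 1 with Kᵢ = Pᵢˢᵃᵗ/P ⇒ 1/P = Σzᵢ/Pᵢˢᵃᵗ.
1/P = 0.140/378.7 + 0.362/330.3 + 0.498/208.9 = 0.003850 ⇒ P = 259.769 kPa

Pdew = 259.769 kPa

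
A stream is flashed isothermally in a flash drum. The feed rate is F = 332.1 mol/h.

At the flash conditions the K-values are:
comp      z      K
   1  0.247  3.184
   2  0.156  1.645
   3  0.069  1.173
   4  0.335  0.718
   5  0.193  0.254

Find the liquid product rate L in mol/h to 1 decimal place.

L = 163.2 mol/h

Material balance + equilibrium reduce to Σ zᵢ(Kᵢ−1)/(1+β(Kᵢ−1)) = 0.
Check two-phase: ΣzᵢKᵢ = 1.414 > 1 and Σzᵢ/Kᵢ = 1.458 > 1, so g(0) = 0.414 > 0 and g(1) = -0.458 < 0.
Iterate (Newton) starting at β = 0.61:
  β = 0.610: g = -0.0640, g' = -0.652 → β = 0.512
  β = 0.512: g = -0.0020, g' = -0.619 → β = 0.509
Converged at β = 0.509.
Then V = β·F = 0.5086·332.1 = 168.9 mol/h and L = F − V = 163.2 mol/h.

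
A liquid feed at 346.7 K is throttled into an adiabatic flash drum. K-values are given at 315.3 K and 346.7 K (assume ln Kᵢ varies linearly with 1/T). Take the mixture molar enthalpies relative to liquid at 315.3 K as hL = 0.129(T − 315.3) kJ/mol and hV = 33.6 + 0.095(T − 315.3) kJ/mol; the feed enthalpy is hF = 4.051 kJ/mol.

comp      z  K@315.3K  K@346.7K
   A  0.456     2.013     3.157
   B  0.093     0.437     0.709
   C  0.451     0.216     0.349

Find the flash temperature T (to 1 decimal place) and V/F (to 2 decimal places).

Adiabatic flash: solve Rachford–Rice at each trial T, then check hF = ψ·hV(T) + (1−ψ)·hL(T).
  T = 315.3 K: K = (2.013, 0.437, 0.216), RR gives ψ = 0.074, H_out = 2.474 kJ/mol
  T = 346.7 K: K = (3.157, 0.709, 0.349), RR gives ψ = 0.507, H_out = 20.538 kJ/mol
  T = 331.0 K: K = (2.548, 0.563, 0.278), RR gives ψ = 0.321, H_out = 12.647 kJ/mol
  T = 323.1 K: K = (2.270, 0.497, 0.245), RR gives ψ = 0.210, H_out = 8.022 kJ/mol
  T = 319.2 K: K = (2.139, 0.466, 0.230), RR gives ψ = 0.147, H_out = 5.411 kJ/mol
  T = 317.2 K: K = (2.074, 0.451, 0.223), RR gives ψ = 0.111, H_out = 3.952 kJ/mol
Linear interpolation between T = 317.2 (H_out = 3.952) and T = 319.2 (H_out = 5.411) on hF = 4.051 gives T ≈ 317.3 K, at which ψ = 0.11.

T = 317.3 K, V/F = 0.11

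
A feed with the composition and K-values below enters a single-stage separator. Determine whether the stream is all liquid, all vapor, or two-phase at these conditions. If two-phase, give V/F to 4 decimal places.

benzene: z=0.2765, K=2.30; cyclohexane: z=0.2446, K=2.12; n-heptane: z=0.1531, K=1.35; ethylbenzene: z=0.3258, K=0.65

all vapor

ΣzᵢKᵢ = 1.5730; Σzᵢ/Kᵢ = 0.8502.
Since Σzᵢ/Kᵢ < 1 the mixture is above its dew point — single vapor phase.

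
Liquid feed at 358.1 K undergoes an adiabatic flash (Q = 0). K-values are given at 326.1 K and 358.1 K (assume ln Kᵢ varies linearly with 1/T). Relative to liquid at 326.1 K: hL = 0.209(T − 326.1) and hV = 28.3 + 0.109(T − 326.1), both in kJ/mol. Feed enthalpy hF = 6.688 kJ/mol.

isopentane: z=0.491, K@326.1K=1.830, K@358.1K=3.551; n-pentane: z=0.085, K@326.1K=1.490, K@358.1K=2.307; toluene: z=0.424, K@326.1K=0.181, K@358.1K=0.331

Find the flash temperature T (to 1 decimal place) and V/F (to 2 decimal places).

Adiabatic flash: solve Rachford–Rice at each trial T, then check hF = ψ·hV(T) + (1−ψ)·hL(T).
  T = 326.1 K: K = (1.830, 1.490, 0.181), RR gives ψ = 0.158, H_out = 4.474 kJ/mol
  T = 358.1 K: K = (3.551, 2.307, 0.331), RR gives ψ = 0.677, H_out = 23.675 kJ/mol
  T = 342.1 K: K = (2.589, 1.873, 0.248), RR gives ψ = 0.476, H_out = 16.061 kJ/mol
  T = 334.1 K: K = (2.186, 1.675, 0.213), RR gives ψ = 0.347, H_out = 11.207 kJ/mol
  T = 330.1 K: K = (2.002, 1.581, 0.196), RR gives ψ = 0.263, H_out = 8.182 kJ/mol
  T = 328.1 K: K = (1.915, 1.535, 0.189), RR gives ψ = 0.214, H_out = 6.434 kJ/mol
Linear interpolation between T = 328.1 (H_out = 6.434) and T = 330.1 (H_out = 8.182) on hF = 6.688 gives T ≈ 328.4 K, at which ψ = 0.22.

T = 328.4 K, V/F = 0.22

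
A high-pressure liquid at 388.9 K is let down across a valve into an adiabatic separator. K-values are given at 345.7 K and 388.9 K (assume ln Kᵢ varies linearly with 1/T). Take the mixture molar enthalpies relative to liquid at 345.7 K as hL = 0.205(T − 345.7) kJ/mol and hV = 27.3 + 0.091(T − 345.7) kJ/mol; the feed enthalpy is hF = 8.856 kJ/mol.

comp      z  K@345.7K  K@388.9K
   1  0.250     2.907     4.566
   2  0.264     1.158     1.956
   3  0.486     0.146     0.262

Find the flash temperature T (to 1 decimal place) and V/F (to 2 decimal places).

T = 360.4 K, V/F = 0.23

Adiabatic flash: solve Rachford–Rice at each trial T, then check hF = ψ·hV(T) + (1−ψ)·hL(T).
  T = 345.7 K: K = (2.907, 1.158, 0.146), RR gives ψ = 0.089, H_out = 2.418 kJ/mol
  T = 388.9 K: K = (4.566, 1.956, 0.262), RR gives ψ = 0.435, H_out = 18.579 kJ/mol
  T = 367.3 K: K = (3.692, 1.528, 0.199), RR gives ψ = 0.283, H_out = 11.455 kJ/mol
  T = 356.5 K: K = (3.288, 1.336, 0.171), RR gives ψ = 0.194, H_out = 7.259 kJ/mol
  T = 361.9 K: K = (3.487, 1.430, 0.185), RR gives ψ = 0.240, H_out = 9.425 kJ/mol
  T = 359.2 K: K = (3.387, 1.383, 0.178), RR gives ψ = 0.217, H_out = 8.361 kJ/mol
  T = 360.5 K: K = (3.435, 1.406, 0.181), RR gives ψ = 0.228, H_out = 8.877 kJ/mol
Linear interpolation between T = 359.2 (H_out = 8.361) and T = 360.5 (H_out = 8.877) on hF = 8.856 gives T ≈ 360.4 K, at which ψ = 0.23.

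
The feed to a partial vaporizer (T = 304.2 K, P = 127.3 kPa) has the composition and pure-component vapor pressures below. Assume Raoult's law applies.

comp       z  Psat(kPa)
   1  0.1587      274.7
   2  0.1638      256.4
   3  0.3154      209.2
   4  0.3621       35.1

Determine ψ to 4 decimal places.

ψ = 0.4547

Raoult's law: Kᵢ = Pᵢˢᵃᵗ/P = Pᵢˢᵃᵗ/127.3.
  K_1 = 274.7/127.3 = 2.157895, K_2 = 256.4/127.3 = 2.014140, K_3 = 209.2/127.3 = 1.643362, K_4 = 35.1/127.3 = 0.275727
Material balance + equilibrium reduce to Σ zᵢ(Kᵢ−1)/(1+ψ(Kᵢ−1)) = 0.
g(0) = ΣzᵢKᵢ − 1 = 0.2905 and g(1) = 1 − Σzᵢ/Kᵢ = -0.6600, so a root lies in (0, 1).
Newton iteration, ψ⁰ = 0.5:
  ψ = 0.5000: g = -0.03102, g' = -0.7011 → ψ = 0.4558
  ψ = 0.4558: g = -0.00069, g' = -0.6713 → ψ = 0.4547
Converged at ψ = 0.4547.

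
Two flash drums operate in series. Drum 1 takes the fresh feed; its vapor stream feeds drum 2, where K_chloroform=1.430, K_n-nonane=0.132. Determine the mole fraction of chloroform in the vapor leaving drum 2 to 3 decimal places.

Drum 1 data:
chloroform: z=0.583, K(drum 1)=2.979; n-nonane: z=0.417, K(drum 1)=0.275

Drum 1:
Binary case is linear: z₁(K₁−1)(1+ψ₁(K₂−1)) + z₂(K₂−1)(1+ψ₁(K₁−1)) = 0
⇒ ψ₁ = [z₁(K₁−1)+z₂(K₂−1)] / [−(K₁−1)(K₂−1)] = 0.8514/1.4348 = 0.593
Drum-1 compositions:
  chloroform: x = 0.268, y = 0.799
  n-nonane: x = 0.732, y = 0.201
Drum-2 feed = drum-1 vapor: z₂ = (0.7987, 0.2013).
Drum 2:
Binary case is linear: z₁(K₁−1)(1+ψ₂(K₂−1)) + z₂(K₂−1)(1+ψ₂(K₁−1)) = 0
⇒ ψ₂ = [z₁(K₁−1)+z₂(K₂−1)] / [−(K₁−1)(K₂−1)] = 0.1688/0.3732 = 0.452
  chloroform: x = 0.669, y = 0.956
  n-nonane: x = 0.331, y = 0.044

y_chloroform (drum 2) = 0.956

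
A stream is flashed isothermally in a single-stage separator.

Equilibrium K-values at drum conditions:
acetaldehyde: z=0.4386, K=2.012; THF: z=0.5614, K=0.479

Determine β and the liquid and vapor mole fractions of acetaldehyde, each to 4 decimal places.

β = 0.2871, x_acetaldehyde = 0.3399, y_acetaldehyde = 0.6838

Let β = V/F and solve Σ zᵢ(Kᵢ−1)/(1+β(Kᵢ−1)) = 0.
Check two-phase: ΣzᵢKᵢ = 1.1514 > 1 and Σzᵢ/Kᵢ = 1.3900 > 1, so g(0) = 0.1514 > 0 and g(1) = -0.3900 < 0.
Newton–Raphson from β = 0.43:
  β = 0.4300: g = -0.06766, g' = -0.4712 → β = 0.2864
  β = 0.2864: g = 0.00033, g' = -0.4805 → β = 0.2871
Converged at β = 0.2871.
Compositions from xᵢ = zᵢ/(1+β(Kᵢ−1)), yᵢ = Kᵢxᵢ:
  acetaldehyde: x = 0.3399, y = 0.6838
  THF: x = 0.6601, y = 0.3162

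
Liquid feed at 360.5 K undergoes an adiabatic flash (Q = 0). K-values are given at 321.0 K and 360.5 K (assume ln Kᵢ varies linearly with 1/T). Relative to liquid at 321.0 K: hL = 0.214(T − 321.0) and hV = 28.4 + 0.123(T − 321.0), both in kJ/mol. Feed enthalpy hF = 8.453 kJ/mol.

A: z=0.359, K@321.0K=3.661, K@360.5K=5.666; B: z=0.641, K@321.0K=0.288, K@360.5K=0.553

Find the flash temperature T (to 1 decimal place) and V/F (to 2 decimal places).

Adiabatic flash: solve Rachford–Rice at each trial T, then check hF = ψ·hV(T) + (1−ψ)·hL(T).
  T = 321.0 K: K = (3.661, 0.288), RR gives ψ = 0.263, H_out = 7.478 kJ/mol
  T = 360.5 K: K = (5.666, 0.553), RR gives ψ = 0.666, H_out = 24.967 kJ/mol
  T = 340.8 K: K = (4.615, 0.407), RR gives ψ = 0.428, H_out = 15.624 kJ/mol
  T = 330.9 K: K = (4.125, 0.344), RR gives ψ = 0.342, H_out = 11.530 kJ/mol
  T = 325.9 K: K = (3.887, 0.315), RR gives ψ = 0.302, H_out = 9.492 kJ/mol
  T = 323.4 K: K = (3.771, 0.301), RR gives ψ = 0.282, H_out = 8.468 kJ/mol
Linear interpolation between T = 321.0 (H_out = 7.478) and T = 323.4 (H_out = 8.468) on hF = 8.453 gives T ≈ 323.4 K, at which ψ = 0.28.

T = 323.4 K, V/F = 0.28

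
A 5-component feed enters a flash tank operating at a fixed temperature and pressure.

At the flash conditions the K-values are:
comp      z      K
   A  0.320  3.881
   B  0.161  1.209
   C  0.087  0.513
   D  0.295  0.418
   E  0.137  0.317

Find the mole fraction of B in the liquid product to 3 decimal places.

x_B = 0.147

Rachford–Rice: g(β) = Σ zᵢ(Kᵢ−1)/(1+β(Kᵢ−1)) = 0.
Feasibility: ΣzᵢKᵢ = 1.648, Σzᵢ/Kᵢ = 1.523 — both > 1, two phases present.
Newton iteration, β⁰ = 0.32:
  β = 0.320: g = 0.1303, g' = -1.010 → β = 0.449
  β = 0.449: g = 0.0111, g' = -0.861 → β = 0.462
Converged at β = 0.462.
Compositions from xᵢ = zᵢ/(1+β(Kᵢ−1)), yᵢ = Kᵢxᵢ:
  A: x = 0.137, y = 0.533
  B: x = 0.147, y = 0.178
  C: x = 0.112, y = 0.058
  D: x = 0.403, y = 0.169
  E: x = 0.200, y = 0.063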